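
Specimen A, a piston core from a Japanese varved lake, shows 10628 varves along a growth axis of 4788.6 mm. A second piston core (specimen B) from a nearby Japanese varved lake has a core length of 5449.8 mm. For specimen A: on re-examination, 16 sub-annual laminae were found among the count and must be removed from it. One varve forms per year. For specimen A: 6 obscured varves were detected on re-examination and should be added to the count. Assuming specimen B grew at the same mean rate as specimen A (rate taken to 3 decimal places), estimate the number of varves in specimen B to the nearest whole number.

Specimen A: after corrections the count is 10628 − 16 + 6 = 10618 varves.
A: Extension rate ≈ 4788.6 / 10618 = 0.451 mm/year.
Specimen B: 5449.8 mm / 0.451 mm per year = 12083.81 years ≈ 12084 varves.

12084 varves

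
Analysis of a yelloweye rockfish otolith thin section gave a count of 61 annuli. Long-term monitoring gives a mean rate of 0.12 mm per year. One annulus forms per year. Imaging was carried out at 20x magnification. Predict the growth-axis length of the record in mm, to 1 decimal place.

7.3 mm

The record spans 61 years at 0.12 mm per year.
61 years at 0.12 mm/year gives 0.12 × 61 = 7.3 mm.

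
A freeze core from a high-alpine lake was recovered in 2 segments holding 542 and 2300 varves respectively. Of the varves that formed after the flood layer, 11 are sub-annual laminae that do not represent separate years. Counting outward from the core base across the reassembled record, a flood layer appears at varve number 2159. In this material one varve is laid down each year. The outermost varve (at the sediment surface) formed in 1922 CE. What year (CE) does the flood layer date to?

Total varves = 542 + 2300 = 2842.
The flood layer sits at varve 2159 from the core base, so 2842 − 2159 = 683 varves formed after it.
683 − 11 false = 672 true varves after the flood layer.
The varve at the sediment surface is 1922 CE, so the flood layer dates to 1922 − 672 = 1250 CE.

1250 CE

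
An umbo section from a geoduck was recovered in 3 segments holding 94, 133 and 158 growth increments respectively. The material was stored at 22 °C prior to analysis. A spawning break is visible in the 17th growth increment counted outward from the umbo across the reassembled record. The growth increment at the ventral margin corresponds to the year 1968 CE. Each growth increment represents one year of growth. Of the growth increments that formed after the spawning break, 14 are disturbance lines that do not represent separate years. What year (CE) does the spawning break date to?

1614 CE

Total growth increments = 94 + 133 + 158 = 385.
385 − 17 = 368 growth increments lie beyond the spawning break toward the ventral margin.
368 − 14 false = 354 true growth increments after the spawning break.
The growth increment at the ventral margin is 1968 CE, so the spawning break dates to 1968 − 354 = 1614 CE.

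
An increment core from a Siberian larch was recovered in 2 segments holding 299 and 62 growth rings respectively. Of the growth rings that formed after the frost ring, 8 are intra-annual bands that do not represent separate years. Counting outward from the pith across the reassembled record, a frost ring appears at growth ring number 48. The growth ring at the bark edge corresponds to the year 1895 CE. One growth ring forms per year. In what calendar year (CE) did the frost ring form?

Total growth rings = 299 + 62 = 361.
Between growth ring 48 and the bark edge there are 361 − 48 = 313 growth rings.
Removing the 8 false growth rings leaves 313 − 8 = 305 true growth rings beyond the frost ring.
Counting back 305 years from 1895 CE places the frost ring in 1895 − 305 = 1590 CE.

1590 CE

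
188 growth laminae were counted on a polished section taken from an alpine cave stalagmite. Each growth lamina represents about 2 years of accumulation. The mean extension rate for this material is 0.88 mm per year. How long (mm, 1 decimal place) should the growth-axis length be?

Multiplying by 2 years per growth lamina: 188 × 2 = 376 years.
Length ≈ 0.88 × 376 = 330.9 mm.

330.9 mm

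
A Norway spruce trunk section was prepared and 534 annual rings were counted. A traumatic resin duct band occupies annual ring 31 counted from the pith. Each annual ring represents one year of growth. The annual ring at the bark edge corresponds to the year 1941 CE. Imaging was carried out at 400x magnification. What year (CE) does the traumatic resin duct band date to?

1438 CE

The traumatic resin duct band sits at annual ring 31 from the pith, so 534 − 31 = 503 annual rings formed after it.
Counting back 503 years from 1941 CE places the traumatic resin duct band in 1941 − 503 = 1438 CE.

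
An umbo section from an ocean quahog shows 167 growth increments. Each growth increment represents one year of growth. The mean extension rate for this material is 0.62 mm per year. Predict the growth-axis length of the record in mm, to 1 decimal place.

167 years of growth are recorded.
Length ≈ 0.62 × 167 = 103.5 mm.

103.5 mm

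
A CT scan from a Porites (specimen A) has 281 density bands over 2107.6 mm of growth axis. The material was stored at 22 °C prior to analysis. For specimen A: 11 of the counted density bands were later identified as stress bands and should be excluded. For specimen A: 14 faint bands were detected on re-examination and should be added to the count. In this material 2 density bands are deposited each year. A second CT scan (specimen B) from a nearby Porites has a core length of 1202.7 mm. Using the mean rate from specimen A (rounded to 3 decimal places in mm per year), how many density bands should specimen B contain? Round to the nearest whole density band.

162 density bands

Specimen A: correcting the raw count gives 281 − 11 + 14 = 284 true density bands.
Specimen A: 284 density bands at 2 per year is 284 / 2 = 142 years.
A: 2107.6 mm over 142 years gives 2107.6 / 142 ≈ 14.842 mm/year.
B spans 1202.7 / 14.842 = 81.03 years; at 2 density bands per year that is 81.03 × 2 ≈ 162 density bands.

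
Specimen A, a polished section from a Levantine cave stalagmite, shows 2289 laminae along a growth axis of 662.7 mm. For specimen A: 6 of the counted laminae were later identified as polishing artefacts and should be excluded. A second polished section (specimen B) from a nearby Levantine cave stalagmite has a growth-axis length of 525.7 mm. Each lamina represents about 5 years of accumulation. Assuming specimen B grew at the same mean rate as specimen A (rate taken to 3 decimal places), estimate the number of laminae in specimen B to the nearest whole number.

1813 laminae

Specimen A: adjusted count: 2289 − 6 = 2283 laminae.
Specimen A: at 5 years per lamina, 2283 × 5 = 11415 years.
A: 662.7 mm over 11415 years gives 662.7 / 11415 ≈ 0.058 mm per year.
For B, 525.7 / 0.058 = 9063.79 years; at 5 years per lamina that is 9063.79 / 5 ≈ 1813 laminae.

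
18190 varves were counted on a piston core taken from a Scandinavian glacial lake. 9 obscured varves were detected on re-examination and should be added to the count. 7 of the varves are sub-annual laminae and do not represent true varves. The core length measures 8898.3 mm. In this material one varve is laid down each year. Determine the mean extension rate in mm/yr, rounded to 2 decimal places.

0.49 mm/yr

After corrections the count is 18190 − 7 + 9 = 18192 varves.
Extension rate ≈ 8898.3 / 18192 = 0.49 mm/yr.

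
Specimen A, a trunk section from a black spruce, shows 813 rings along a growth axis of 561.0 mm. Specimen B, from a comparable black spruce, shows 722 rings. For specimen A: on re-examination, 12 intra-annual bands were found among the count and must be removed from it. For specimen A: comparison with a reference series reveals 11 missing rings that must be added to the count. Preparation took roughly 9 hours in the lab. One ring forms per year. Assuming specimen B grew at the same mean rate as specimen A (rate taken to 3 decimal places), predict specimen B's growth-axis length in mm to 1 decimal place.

Specimen A: true ring count = 813 − 12 + 11 = 812.
A: Mean rate = 561.0 mm / 812 years ≈ 0.691 mm per year.
B's length ≈ 0.691 × 722 = 498.9 mm.

498.9 mm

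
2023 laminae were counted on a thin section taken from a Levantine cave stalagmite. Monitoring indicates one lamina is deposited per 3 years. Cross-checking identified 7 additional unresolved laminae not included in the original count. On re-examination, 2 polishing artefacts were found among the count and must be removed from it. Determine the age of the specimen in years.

6084 years

Correcting the raw count gives 2023 − 2 + 7 = 2028 true laminae.
2028 laminae at 3 years each span 2028 × 3 = 6084 years.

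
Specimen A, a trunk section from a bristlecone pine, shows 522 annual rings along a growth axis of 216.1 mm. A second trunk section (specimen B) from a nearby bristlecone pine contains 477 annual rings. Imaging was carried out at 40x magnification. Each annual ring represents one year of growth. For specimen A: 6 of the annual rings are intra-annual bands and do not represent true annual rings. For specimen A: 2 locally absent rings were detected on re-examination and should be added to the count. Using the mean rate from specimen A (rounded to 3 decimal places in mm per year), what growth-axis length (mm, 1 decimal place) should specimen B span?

198.9 mm

Specimen A: correcting the raw count gives 522 − 6 + 2 = 518 true annual rings.
A: Extension rate ≈ 216.1 / 518 = 0.417 mm per year.
For B, 0.417 mm/year × 477 years = 198.9 mm.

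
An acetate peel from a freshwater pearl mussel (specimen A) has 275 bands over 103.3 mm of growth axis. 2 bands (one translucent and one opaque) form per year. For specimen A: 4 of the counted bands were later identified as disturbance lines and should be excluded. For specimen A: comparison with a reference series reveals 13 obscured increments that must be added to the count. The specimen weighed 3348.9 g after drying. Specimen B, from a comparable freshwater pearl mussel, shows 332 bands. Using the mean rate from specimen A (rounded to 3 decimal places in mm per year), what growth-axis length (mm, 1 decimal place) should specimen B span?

120.7 mm

Specimen A: correcting the raw count gives 275 − 4 + 13 = 284 true bands.
Specimen A: dividing by 2 bands per year: 284 / 2 = 142 years.
A: Mean rate = 103.3 mm / 142 years ≈ 0.727 mm/year.
Specimen B: with 2 bands per year, 332 / 2 = 166 years. Length of B = 0.727 × 166 = 120.7 mm.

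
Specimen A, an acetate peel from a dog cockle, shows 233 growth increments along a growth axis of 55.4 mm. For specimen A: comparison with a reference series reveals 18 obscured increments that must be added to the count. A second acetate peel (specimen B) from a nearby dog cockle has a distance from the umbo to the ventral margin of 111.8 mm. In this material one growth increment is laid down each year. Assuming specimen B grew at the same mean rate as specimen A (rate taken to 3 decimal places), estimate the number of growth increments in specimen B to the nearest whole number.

Specimen A: after corrections the count is 233 + 18 = 251 growth increments.
A: 55.4 mm over 251 years gives 55.4 / 251 ≈ 0.221 mm/yr.
B spans 111.8 / 0.221 = 505.88 years ≈ 506 growth increments.

506 growth increments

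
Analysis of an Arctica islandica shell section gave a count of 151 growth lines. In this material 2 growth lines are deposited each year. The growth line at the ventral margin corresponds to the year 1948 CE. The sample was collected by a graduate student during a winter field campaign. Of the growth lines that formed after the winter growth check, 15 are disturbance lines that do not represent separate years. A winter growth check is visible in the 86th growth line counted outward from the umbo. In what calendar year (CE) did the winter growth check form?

Between growth line 86 and the ventral margin there are 151 − 86 = 65 growth lines.
Excluding 15 false growth lines: 65 − 15 = 50.
Dividing by 2 growth lines per year: 50 / 2 = 25 years.
The growth line at the ventral margin is 1948 CE, so the winter growth check dates to 1948 − 25 = 1923 CE.

1923 CE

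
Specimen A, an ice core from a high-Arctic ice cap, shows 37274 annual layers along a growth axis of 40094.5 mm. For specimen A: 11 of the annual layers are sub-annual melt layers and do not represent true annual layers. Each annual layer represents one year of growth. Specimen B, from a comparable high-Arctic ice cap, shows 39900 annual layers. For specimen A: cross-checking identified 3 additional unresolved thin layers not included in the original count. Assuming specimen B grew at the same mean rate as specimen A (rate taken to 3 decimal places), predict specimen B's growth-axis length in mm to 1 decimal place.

Specimen A: true annual layer count = 37274 − 11 + 3 = 37266.
A: Extension rate ≈ 40094.5 / 37266 = 1.076 mm per year.
B's length ≈ 1.076 × 39900 = 42932.4 mm.

42932.4 mm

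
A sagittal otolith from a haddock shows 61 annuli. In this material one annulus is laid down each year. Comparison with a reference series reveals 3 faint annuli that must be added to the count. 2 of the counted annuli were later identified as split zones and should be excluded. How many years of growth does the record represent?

62 yr

Correcting the raw count gives 61 − 2 + 3 = 62 true annuli.
At one annulus per year, that is 62 years.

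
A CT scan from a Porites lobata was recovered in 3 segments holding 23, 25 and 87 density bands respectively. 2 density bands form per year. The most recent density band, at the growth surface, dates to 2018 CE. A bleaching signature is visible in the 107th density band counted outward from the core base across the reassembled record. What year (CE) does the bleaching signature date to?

Total density bands = 23 + 25 + 87 = 135.
135 − 107 = 28 density bands lie beyond the bleaching signature toward the growth surface.
Dividing by 2 density bands per year: 28 / 2 = 14 years.
The density band at the growth surface is 2018 CE, so the bleaching signature dates to 2018 − 14 = 2004 CE.

2004 CE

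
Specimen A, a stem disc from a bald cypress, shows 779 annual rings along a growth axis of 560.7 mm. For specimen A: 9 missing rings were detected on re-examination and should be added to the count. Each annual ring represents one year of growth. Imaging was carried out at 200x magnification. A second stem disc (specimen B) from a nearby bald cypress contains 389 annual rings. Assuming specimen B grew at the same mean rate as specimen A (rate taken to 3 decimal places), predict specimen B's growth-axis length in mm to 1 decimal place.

Specimen A: correcting the raw count gives 779 + 9 = 788 true annual rings.
A: 560.7 mm over 788 years gives 560.7 / 788 ≈ 0.712 mm/yr.
B's length ≈ 0.712 × 389 = 277.0 mm.

277.0 mm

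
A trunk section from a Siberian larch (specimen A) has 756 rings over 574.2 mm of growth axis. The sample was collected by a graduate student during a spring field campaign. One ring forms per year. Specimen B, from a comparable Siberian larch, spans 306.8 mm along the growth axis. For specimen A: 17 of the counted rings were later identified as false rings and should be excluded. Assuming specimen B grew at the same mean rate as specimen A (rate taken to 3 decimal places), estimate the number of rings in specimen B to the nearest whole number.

395 rings

Specimen A: adjusted count: 756 − 17 = 739 rings.
A: Mean rate = 574.2 mm / 739 years ≈ 0.777 mm/yr.
For B, 306.8 / 0.777 = 394.85 years ≈ 395 rings.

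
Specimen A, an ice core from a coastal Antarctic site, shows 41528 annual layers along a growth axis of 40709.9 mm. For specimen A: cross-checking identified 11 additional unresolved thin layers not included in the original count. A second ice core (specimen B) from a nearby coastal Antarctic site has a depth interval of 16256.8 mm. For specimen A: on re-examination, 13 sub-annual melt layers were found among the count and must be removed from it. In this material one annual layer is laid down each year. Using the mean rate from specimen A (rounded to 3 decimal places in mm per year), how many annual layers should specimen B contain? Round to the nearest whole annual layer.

Specimen A: after corrections the count is 41528 − 13 + 11 = 41526 annual layers.
A: Mean rate = 40709.9 mm / 41526 years ≈ 0.980 mm/year.
B spans 16256.8 / 0.980 = 16588.57 years ≈ 16589 annual layers.

16589 annual layers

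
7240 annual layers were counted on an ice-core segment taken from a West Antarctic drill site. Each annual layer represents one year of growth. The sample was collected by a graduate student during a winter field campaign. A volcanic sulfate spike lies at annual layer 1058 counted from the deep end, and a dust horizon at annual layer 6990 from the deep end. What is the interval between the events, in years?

5932 years

6990 − 1058 = 5932 annual layers lie between the two events.
At one annual layer per year, 5932 years elapsed between them.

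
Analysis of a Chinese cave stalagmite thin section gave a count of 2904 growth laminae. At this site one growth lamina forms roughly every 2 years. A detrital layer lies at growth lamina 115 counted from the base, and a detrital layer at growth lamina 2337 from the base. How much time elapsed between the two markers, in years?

Separation: 2337 − 115 = 2222 growth laminae.
At 2 years per growth lamina, 2222 × 2 = 4444 years.

4444 yr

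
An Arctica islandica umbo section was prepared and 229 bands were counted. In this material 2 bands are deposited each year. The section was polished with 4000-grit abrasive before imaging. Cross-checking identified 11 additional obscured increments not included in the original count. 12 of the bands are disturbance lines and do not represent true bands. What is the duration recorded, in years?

114 years

Adjusted count: 229 − 12 + 11 = 228 bands.
Dividing by 2 bands per year: 228 / 2 = 114 years.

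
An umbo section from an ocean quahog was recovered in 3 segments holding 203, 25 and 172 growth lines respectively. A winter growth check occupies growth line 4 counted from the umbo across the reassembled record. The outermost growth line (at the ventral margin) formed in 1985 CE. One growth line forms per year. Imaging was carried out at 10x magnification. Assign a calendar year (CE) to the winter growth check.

Total growth lines = 203 + 25 + 172 = 400.
400 − 4 = 396 growth lines lie beyond the winter growth check toward the ventral margin.
1985 − 396 = 1589 CE.

1589 CE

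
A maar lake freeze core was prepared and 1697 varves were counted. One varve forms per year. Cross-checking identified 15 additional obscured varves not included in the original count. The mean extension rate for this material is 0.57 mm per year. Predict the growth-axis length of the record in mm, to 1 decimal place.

Correcting the raw count gives 1697 + 15 = 1712 true varves.
Predicted length = 0.57 mm/year × 1712 years = 975.8 mm.

975.8 mm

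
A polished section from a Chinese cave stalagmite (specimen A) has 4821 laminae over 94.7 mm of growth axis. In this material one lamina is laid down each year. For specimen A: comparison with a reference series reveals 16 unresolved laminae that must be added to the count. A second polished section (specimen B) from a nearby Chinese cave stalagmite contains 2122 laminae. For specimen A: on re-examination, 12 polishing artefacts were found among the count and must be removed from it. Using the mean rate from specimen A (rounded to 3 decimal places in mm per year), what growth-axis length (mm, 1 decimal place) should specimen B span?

Specimen A: adjusted count: 4821 − 12 + 16 = 4825 laminae.
A: 94.7 mm over 4825 years gives 94.7 / 4825 ≈ 0.020 mm/year.
For B, 0.020 mm/year × 2122 years = 42.4 mm.

42.4 mm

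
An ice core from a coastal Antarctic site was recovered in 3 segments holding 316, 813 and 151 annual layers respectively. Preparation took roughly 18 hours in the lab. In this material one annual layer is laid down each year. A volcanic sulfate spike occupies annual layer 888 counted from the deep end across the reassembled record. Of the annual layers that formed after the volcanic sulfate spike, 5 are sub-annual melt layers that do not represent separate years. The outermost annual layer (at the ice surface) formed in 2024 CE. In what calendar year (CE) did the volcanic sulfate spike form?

1637 CE

Total annual layers = 316 + 813 + 151 = 1280.
1280 − 888 = 392 annual layers lie beyond the volcanic sulfate spike toward the ice surface.
392 − 5 false = 387 true annual layers after the volcanic sulfate spike.
The annual layer at the ice surface is 2024 CE, so the volcanic sulfate spike dates to 2024 − 387 = 1637 CE.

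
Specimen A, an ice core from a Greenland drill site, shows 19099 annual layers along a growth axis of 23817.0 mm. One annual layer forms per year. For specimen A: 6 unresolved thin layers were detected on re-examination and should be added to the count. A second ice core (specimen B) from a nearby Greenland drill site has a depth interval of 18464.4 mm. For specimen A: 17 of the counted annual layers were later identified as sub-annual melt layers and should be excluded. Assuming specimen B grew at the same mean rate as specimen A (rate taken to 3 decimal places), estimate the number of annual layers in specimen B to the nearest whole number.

Specimen A: true annual layer count = 19099 − 17 + 6 = 19088.
A: Mean rate = 23817.0 mm / 19088 years ≈ 1.248 mm per year.
For B, 18464.4 / 1.248 = 14795.19 years ≈ 14795 annual layers.

14795 annual layers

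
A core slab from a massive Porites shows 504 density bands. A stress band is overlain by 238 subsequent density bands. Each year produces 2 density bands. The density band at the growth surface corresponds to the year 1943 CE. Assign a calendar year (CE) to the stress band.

1824 CE

238 density bands post-date the stress band.
With 2 density bands per year, 238 / 2 = 119 years.
The density band at the growth surface is 1943 CE, so the stress band dates to 1943 − 119 = 1824 CE.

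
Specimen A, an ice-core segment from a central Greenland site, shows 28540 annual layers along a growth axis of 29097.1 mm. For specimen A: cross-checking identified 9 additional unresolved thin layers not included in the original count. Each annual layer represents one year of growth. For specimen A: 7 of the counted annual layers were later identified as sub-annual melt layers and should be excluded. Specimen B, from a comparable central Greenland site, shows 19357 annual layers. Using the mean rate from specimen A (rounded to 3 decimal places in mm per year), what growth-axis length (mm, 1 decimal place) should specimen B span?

Specimen A: true annual layer count = 28540 − 7 + 9 = 28542.
A: Mean rate = 29097.1 mm / 28542 years ≈ 1.019 mm/year.
For B, 1.019 mm/year × 19357 years = 19724.8 mm.

19724.8 mm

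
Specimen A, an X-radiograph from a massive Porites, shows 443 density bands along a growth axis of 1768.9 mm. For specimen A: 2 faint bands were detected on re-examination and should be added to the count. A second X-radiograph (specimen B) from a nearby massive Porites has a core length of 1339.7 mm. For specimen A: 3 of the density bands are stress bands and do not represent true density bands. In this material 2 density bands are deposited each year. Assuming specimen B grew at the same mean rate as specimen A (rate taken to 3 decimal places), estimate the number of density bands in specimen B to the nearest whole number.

335 density bands

Specimen A: true density band count = 443 − 3 + 2 = 442.
Specimen A: dividing by 2 density bands per year: 442 / 2 = 221 years.
A: 1768.9 mm over 221 years gives 1768.9 / 221 ≈ 8.004 mm per year.
For B, 1339.7 / 8.004 = 167.38 years; at 2 density bands per year that is 167.38 × 2 ≈ 335 density bands.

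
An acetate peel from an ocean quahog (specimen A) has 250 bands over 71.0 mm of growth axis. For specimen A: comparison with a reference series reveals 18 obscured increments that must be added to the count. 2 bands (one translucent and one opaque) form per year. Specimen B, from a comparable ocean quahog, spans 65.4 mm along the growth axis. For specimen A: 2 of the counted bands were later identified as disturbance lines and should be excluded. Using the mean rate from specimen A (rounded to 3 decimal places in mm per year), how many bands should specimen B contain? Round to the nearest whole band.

245 bands

Specimen A: true band count = 250 − 2 + 18 = 266.
Specimen A: with 2 bands per year, 266 / 2 = 133 years.
A: Extension rate ≈ 71.0 / 133 = 0.534 mm/yr.
For B, 65.4 / 0.534 = 122.47 years; at 2 bands per year that is 122.47 × 2 ≈ 245 bands.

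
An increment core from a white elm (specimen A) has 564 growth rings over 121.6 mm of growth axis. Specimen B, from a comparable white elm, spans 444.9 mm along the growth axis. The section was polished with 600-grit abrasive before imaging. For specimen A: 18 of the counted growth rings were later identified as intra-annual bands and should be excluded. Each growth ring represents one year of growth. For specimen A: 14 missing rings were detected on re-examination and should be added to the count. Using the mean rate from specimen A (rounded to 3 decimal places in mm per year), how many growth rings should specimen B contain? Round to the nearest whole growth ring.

2050 growth rings

Specimen A: after corrections the count is 564 − 18 + 14 = 560 growth rings.
A: 121.6 mm over 560 years gives 121.6 / 560 ≈ 0.217 mm per year.
B spans 444.9 / 0.217 = 2050.23 years ≈ 2050 growth rings.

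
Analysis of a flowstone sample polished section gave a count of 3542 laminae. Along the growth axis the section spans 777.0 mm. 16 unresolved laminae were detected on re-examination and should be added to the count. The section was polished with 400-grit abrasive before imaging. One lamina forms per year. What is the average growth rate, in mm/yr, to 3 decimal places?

0.218 mm/yr

True lamina count = 3542 + 16 = 3558.
Extension rate ≈ 777.0 / 3558 = 0.218 mm/yr.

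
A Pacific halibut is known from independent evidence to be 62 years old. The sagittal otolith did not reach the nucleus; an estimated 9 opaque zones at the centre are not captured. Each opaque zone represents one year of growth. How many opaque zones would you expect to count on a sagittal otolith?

At one opaque zone per year, 62 years correspond to 62 opaque zones.
Subtracting the 9 opaque zones not captured gives 62 − 9 = 53 opaque zones in the record.

53 opaque zones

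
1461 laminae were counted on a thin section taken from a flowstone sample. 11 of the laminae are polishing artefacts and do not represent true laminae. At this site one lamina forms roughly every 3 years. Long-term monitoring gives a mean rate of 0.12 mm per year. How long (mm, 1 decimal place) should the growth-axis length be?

522.0 mm

After corrections the count is 1461 − 11 = 1450 laminae.
Multiplying by 3 years per lamina: 1450 × 3 = 4350 years.
Predicted length = 0.12 mm/year × 4350 years = 522.0 mm.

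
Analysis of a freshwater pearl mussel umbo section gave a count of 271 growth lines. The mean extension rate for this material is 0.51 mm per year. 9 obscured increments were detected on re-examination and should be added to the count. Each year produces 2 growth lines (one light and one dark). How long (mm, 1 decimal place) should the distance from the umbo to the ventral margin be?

Adjusted count: 271 + 9 = 280 growth lines.
Dividing by 2 growth lines per year: 280 / 2 = 140 years.
Predicted length = 0.51 mm/year × 140 years = 71.4 mm.

71.4 mm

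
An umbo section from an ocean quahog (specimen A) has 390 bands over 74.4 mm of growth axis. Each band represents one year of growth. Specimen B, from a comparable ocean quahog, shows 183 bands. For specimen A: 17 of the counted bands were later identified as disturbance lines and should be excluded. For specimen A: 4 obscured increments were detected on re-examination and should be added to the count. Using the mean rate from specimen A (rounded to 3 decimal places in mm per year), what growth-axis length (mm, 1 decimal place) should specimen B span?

36.1 mm

Specimen A: after corrections the count is 390 − 17 + 4 = 377 bands.
A: Mean rate = 74.4 mm / 377 years ≈ 0.197 mm per year.
For B, 0.197 mm/year × 183 years = 36.1 mm.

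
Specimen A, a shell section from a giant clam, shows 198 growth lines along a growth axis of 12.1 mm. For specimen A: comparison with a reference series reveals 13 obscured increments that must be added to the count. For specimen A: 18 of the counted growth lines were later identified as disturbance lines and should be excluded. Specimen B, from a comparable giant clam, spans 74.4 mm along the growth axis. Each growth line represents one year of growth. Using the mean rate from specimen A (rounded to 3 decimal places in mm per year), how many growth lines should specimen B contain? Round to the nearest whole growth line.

1181 growth lines

Specimen A: true growth line count = 198 − 18 + 13 = 193.
A: 12.1 mm over 193 years gives 12.1 / 193 ≈ 0.063 mm per year.
For B, 74.4 / 0.063 = 1180.95 years ≈ 1181 growth lines.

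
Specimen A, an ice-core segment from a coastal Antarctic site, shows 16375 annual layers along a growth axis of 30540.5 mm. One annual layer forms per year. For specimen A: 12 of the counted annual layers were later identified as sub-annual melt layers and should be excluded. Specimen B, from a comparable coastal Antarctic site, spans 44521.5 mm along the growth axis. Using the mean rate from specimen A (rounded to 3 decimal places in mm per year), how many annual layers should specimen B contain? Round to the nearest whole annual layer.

23859 annual layers

Specimen A: correcting the raw count gives 16375 − 12 = 16363 true annual layers.
A: 30540.5 mm over 16363 years gives 30540.5 / 16363 ≈ 1.866 mm per year.
Specimen B: 44521.5 mm / 1.866 mm per year = 23859.32 years ≈ 23859 annual layers.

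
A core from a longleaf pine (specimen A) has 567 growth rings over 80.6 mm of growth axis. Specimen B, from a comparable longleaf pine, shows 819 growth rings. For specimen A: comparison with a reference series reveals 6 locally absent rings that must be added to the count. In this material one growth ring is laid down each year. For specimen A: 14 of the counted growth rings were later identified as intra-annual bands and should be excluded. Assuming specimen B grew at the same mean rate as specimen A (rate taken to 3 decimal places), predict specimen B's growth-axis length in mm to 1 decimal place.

117.9 mm

Specimen A: adjusted count: 567 − 14 + 6 = 559 growth rings.
A: Extension rate ≈ 80.6 / 559 = 0.144 mm/yr.
Length of B = 0.144 × 819 = 117.9 mm.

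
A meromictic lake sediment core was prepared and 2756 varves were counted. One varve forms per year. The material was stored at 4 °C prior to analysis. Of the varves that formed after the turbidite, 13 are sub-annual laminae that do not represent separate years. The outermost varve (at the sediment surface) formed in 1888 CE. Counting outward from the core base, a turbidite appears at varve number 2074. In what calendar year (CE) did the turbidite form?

1219 CE

2756 − 2074 = 682 varves lie beyond the turbidite toward the sediment surface.
Removing the 13 false varves leaves 682 − 13 = 669 true varves beyond the turbidite.
The varve at the sediment surface is 1888 CE, so the turbidite dates to 1888 − 669 = 1219 CE.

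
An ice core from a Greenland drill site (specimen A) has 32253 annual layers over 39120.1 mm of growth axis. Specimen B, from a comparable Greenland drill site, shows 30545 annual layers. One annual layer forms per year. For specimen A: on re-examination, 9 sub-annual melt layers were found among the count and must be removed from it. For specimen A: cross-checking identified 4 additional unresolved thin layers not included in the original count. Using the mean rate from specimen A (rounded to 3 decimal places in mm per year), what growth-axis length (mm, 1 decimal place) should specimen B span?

Specimen A: adjusted count: 32253 − 9 + 4 = 32248 annual layers.
A: 39120.1 mm over 32248 years gives 39120.1 / 32248 ≈ 1.213 mm per year.
B's length ≈ 1.213 × 30545 = 37051.1 mm.

37051.1 mm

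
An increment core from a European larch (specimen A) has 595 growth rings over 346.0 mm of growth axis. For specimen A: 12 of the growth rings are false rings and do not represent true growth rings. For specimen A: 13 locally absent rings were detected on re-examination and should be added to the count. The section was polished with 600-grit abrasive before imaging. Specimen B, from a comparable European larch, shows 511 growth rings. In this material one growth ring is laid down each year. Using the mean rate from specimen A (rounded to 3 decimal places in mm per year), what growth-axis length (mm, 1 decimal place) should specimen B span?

Specimen A: adjusted count: 595 − 12 + 13 = 596 growth rings.
A: Extension rate ≈ 346.0 / 596 = 0.581 mm/yr.
B's length ≈ 0.581 × 511 = 296.9 mm.

296.9 mm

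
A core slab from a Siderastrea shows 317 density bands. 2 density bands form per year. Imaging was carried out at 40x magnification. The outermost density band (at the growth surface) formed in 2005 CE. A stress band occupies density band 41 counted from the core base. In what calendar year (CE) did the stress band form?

The stress band sits at density band 41 from the core base, so 317 − 41 = 276 density bands formed after it.
Dividing by 2 density bands per year: 276 / 2 = 138 years.
2005 − 138 = 1867 CE.

1867 CE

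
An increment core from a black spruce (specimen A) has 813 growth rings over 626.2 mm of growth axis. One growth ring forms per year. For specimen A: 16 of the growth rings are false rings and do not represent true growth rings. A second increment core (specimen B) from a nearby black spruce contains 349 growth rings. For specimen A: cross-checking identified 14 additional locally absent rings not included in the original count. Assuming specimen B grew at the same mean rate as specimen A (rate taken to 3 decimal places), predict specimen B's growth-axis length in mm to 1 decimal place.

Specimen A: true growth ring count = 813 − 16 + 14 = 811.
A: Extension rate ≈ 626.2 / 811 = 0.772 mm/year.
B's length ≈ 0.772 × 349 = 269.4 mm.

269.4 mm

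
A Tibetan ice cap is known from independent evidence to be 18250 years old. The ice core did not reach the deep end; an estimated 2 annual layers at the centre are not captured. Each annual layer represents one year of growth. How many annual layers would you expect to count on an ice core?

18248 annual layers

One annual layer per year gives 18250 annual layers over 18250 years.
Subtracting the 2 annual layers not captured gives 18250 − 2 = 18248 annual layers in the record.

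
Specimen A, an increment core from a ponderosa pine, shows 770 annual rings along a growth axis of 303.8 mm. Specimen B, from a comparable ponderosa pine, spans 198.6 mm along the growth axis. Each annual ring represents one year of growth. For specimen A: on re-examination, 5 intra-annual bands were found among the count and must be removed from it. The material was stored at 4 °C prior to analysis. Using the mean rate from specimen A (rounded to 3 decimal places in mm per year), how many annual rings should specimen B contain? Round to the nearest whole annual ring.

500 annual rings

Specimen A: after corrections the count is 770 − 5 = 765 annual rings.
A: Mean rate = 303.8 mm / 765 years ≈ 0.397 mm/yr.
Specimen B: 198.6 mm / 0.397 mm per year = 500.25 years ≈ 500 annual rings.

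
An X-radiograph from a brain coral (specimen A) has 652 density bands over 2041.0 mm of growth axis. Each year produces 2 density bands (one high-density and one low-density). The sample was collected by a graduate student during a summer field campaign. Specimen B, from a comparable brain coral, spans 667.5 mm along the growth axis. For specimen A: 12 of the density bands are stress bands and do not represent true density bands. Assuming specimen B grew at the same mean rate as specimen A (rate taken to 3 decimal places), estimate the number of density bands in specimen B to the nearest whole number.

209 density bands

Specimen A: after corrections the count is 652 − 12 = 640 density bands.
Specimen A: dividing by 2 density bands per year: 640 / 2 = 320 years.
A: Extension rate ≈ 2041.0 / 320 = 6.378 mm per year.
B spans 667.5 / 6.378 = 104.66 years; at 2 density bands per year that is 104.66 × 2 ≈ 209 density bands.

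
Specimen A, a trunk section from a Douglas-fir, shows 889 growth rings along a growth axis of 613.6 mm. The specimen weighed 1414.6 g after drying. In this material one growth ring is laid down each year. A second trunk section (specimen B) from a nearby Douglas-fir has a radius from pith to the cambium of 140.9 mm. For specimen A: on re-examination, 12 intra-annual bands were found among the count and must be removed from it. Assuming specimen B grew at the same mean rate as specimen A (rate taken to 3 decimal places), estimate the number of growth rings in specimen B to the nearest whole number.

201 growth rings

Specimen A: correcting the raw count gives 889 − 12 = 877 true growth rings.
A: Extension rate ≈ 613.6 / 877 = 0.700 mm/year.
For B, 140.9 / 0.700 = 201.29 years ≈ 201 growth rings.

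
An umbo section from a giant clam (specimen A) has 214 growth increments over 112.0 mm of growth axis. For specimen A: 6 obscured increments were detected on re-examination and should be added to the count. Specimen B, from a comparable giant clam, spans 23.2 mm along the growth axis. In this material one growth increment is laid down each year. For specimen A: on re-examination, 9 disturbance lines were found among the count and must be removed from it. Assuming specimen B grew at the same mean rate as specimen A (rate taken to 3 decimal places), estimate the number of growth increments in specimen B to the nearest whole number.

44 growth increments

Specimen A: adjusted count: 214 − 9 + 6 = 211 growth increments.
A: Extension rate ≈ 112.0 / 211 = 0.531 mm per year.
For B, 23.2 / 0.531 = 43.69 years ≈ 44 growth increments.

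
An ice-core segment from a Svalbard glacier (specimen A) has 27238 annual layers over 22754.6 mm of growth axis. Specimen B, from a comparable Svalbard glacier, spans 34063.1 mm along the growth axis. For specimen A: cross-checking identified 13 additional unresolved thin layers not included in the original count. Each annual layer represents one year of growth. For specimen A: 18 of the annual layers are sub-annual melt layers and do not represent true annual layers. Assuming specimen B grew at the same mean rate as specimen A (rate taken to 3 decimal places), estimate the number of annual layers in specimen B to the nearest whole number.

Specimen A: after corrections the count is 27238 − 18 + 13 = 27233 annual layers.
A: Mean rate = 22754.6 mm / 27233 years ≈ 0.836 mm/yr.
B spans 34063.1 / 0.836 = 40745.33 years ≈ 40745 annual layers.

40745 annual layers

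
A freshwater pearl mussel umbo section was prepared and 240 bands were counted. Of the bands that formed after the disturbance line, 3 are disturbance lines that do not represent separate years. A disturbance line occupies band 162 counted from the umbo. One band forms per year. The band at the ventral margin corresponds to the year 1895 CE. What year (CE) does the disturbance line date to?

The disturbance line sits at band 162 from the umbo, so 240 − 162 = 78 bands formed after it.
78 − 3 false = 75 true bands after the disturbance line.
The band at the ventral margin is 1895 CE, so the disturbance line dates to 1895 − 75 = 1820 CE.

1820 CE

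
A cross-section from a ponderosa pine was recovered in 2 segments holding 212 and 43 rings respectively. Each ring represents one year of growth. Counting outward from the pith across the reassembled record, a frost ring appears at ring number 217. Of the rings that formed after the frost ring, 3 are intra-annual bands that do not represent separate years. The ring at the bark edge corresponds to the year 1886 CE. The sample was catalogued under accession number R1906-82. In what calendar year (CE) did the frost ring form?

1851 CE

Total rings = 212 + 43 = 255.
The frost ring sits at ring 217 from the pith, so 255 − 217 = 38 rings formed after it.
38 − 3 false = 35 true rings after the frost ring.
1886 − 35 = 1851 CE.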